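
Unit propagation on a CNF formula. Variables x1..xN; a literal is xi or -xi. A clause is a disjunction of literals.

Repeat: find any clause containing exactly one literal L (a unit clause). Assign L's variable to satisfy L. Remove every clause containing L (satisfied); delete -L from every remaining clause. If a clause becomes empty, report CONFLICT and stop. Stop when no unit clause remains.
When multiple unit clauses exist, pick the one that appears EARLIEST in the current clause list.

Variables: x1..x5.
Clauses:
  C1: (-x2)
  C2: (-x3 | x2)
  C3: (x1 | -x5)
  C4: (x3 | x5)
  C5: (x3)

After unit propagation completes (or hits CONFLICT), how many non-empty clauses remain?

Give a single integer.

Answer: 2

Derivation:
unit clause [-2] forces x2=F; simplify:
  drop 2 from [-3, 2] -> [-3]
  satisfied 1 clause(s); 4 remain; assigned so far: [2]
unit clause [-3] forces x3=F; simplify:
  drop 3 from [3, 5] -> [5]
  drop 3 from [3] -> [] (empty!)
  satisfied 1 clause(s); 3 remain; assigned so far: [2, 3]
CONFLICT (empty clause)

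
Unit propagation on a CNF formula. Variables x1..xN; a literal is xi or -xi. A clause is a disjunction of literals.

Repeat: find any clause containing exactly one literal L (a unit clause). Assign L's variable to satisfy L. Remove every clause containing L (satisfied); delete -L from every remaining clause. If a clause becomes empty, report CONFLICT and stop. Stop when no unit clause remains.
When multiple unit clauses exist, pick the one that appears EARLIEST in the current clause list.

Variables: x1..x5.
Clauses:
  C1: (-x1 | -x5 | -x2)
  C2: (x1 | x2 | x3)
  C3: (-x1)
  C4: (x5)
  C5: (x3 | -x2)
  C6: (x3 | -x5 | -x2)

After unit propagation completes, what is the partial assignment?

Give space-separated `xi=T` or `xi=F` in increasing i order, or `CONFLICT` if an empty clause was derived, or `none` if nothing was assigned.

unit clause [-1] forces x1=F; simplify:
  drop 1 from [1, 2, 3] -> [2, 3]
  satisfied 2 clause(s); 4 remain; assigned so far: [1]
unit clause [5] forces x5=T; simplify:
  drop -5 from [3, -5, -2] -> [3, -2]
  satisfied 1 clause(s); 3 remain; assigned so far: [1, 5]

Answer: x1=F x5=T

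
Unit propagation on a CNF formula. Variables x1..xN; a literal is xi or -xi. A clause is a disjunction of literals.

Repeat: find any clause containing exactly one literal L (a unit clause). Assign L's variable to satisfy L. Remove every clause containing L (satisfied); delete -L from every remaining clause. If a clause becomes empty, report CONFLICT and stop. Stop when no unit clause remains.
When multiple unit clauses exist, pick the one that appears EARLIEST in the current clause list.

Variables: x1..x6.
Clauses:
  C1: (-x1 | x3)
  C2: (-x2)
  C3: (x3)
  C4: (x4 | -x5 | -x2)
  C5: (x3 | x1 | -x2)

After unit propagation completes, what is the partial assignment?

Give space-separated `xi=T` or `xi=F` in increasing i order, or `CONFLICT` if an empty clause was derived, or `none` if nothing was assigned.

unit clause [-2] forces x2=F; simplify:
  satisfied 3 clause(s); 2 remain; assigned so far: [2]
unit clause [3] forces x3=T; simplify:
  satisfied 2 clause(s); 0 remain; assigned so far: [2, 3]

Answer: x2=F x3=T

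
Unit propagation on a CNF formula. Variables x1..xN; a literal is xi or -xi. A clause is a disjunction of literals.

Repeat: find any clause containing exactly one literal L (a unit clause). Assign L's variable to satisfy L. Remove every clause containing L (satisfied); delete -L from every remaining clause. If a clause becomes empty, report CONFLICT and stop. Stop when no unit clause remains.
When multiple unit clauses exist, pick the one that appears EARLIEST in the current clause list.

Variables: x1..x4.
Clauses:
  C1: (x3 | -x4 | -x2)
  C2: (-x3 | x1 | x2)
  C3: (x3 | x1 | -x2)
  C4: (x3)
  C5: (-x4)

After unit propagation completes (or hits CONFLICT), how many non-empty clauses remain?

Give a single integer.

Answer: 1

Derivation:
unit clause [3] forces x3=T; simplify:
  drop -3 from [-3, 1, 2] -> [1, 2]
  satisfied 3 clause(s); 2 remain; assigned so far: [3]
unit clause [-4] forces x4=F; simplify:
  satisfied 1 clause(s); 1 remain; assigned so far: [3, 4]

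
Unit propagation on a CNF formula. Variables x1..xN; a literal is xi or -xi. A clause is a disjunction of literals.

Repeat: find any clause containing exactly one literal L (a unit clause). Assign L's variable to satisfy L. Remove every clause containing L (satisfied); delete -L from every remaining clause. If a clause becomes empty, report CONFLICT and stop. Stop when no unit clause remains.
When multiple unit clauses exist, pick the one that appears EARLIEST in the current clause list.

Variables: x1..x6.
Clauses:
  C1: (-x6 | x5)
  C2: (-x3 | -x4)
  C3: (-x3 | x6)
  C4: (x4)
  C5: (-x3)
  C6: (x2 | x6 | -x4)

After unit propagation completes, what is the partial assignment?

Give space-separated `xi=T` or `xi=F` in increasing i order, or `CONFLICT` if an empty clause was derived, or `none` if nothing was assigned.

unit clause [4] forces x4=T; simplify:
  drop -4 from [-3, -4] -> [-3]
  drop -4 from [2, 6, -4] -> [2, 6]
  satisfied 1 clause(s); 5 remain; assigned so far: [4]
unit clause [-3] forces x3=F; simplify:
  satisfied 3 clause(s); 2 remain; assigned so far: [3, 4]

Answer: x3=F x4=T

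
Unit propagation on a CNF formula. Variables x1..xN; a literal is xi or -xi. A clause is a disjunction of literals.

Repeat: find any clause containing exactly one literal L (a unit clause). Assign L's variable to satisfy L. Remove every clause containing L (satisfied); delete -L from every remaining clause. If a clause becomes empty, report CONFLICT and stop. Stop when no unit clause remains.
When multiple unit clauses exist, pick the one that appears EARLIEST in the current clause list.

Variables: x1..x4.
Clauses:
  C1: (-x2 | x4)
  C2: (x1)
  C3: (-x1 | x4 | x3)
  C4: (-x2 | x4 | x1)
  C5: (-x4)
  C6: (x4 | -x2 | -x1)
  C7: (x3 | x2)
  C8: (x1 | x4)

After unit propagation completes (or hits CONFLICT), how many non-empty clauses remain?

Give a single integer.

Answer: 0

Derivation:
unit clause [1] forces x1=T; simplify:
  drop -1 from [-1, 4, 3] -> [4, 3]
  drop -1 from [4, -2, -1] -> [4, -2]
  satisfied 3 clause(s); 5 remain; assigned so far: [1]
unit clause [-4] forces x4=F; simplify:
  drop 4 from [-2, 4] -> [-2]
  drop 4 from [4, 3] -> [3]
  drop 4 from [4, -2] -> [-2]
  satisfied 1 clause(s); 4 remain; assigned so far: [1, 4]
unit clause [-2] forces x2=F; simplify:
  drop 2 from [3, 2] -> [3]
  satisfied 2 clause(s); 2 remain; assigned so far: [1, 2, 4]
unit clause [3] forces x3=T; simplify:
  satisfied 2 clause(s); 0 remain; assigned so far: [1, 2, 3, 4]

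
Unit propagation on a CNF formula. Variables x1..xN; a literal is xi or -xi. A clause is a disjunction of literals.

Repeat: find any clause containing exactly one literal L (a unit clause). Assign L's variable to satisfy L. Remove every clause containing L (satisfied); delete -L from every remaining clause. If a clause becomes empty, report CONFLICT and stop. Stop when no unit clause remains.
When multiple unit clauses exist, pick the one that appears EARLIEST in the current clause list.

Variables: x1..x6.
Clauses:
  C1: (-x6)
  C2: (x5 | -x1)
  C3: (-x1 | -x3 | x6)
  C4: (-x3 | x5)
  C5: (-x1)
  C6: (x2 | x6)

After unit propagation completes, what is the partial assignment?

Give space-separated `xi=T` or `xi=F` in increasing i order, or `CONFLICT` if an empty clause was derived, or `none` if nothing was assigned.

Answer: x1=F x2=T x6=F

Derivation:
unit clause [-6] forces x6=F; simplify:
  drop 6 from [-1, -3, 6] -> [-1, -3]
  drop 6 from [2, 6] -> [2]
  satisfied 1 clause(s); 5 remain; assigned so far: [6]
unit clause [-1] forces x1=F; simplify:
  satisfied 3 clause(s); 2 remain; assigned so far: [1, 6]
unit clause [2] forces x2=T; simplify:
  satisfied 1 clause(s); 1 remain; assigned so far: [1, 2, 6]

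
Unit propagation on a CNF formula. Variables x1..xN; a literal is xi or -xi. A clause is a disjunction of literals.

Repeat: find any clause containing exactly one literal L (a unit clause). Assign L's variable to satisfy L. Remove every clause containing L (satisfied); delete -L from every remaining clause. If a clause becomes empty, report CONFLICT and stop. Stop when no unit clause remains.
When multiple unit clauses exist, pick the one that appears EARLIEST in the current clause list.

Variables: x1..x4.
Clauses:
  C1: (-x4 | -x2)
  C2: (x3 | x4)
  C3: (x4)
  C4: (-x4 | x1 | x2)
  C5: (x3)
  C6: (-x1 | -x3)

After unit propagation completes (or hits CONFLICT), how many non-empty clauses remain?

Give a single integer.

Answer: 0

Derivation:
unit clause [4] forces x4=T; simplify:
  drop -4 from [-4, -2] -> [-2]
  drop -4 from [-4, 1, 2] -> [1, 2]
  satisfied 2 clause(s); 4 remain; assigned so far: [4]
unit clause [-2] forces x2=F; simplify:
  drop 2 from [1, 2] -> [1]
  satisfied 1 clause(s); 3 remain; assigned so far: [2, 4]
unit clause [1] forces x1=T; simplify:
  drop -1 from [-1, -3] -> [-3]
  satisfied 1 clause(s); 2 remain; assigned so far: [1, 2, 4]
unit clause [3] forces x3=T; simplify:
  drop -3 from [-3] -> [] (empty!)
  satisfied 1 clause(s); 1 remain; assigned so far: [1, 2, 3, 4]
CONFLICT (empty clause)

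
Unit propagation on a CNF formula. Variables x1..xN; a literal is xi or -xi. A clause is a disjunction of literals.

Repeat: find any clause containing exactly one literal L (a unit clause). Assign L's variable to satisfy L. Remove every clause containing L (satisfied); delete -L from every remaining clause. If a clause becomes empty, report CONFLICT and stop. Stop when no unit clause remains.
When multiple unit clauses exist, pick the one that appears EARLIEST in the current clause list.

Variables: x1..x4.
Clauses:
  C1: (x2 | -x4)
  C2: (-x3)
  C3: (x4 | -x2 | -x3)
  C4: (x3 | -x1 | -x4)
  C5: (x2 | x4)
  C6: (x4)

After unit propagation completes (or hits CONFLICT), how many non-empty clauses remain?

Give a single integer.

Answer: 0

Derivation:
unit clause [-3] forces x3=F; simplify:
  drop 3 from [3, -1, -4] -> [-1, -4]
  satisfied 2 clause(s); 4 remain; assigned so far: [3]
unit clause [4] forces x4=T; simplify:
  drop -4 from [2, -4] -> [2]
  drop -4 from [-1, -4] -> [-1]
  satisfied 2 clause(s); 2 remain; assigned so far: [3, 4]
unit clause [2] forces x2=T; simplify:
  satisfied 1 clause(s); 1 remain; assigned so far: [2, 3, 4]
unit clause [-1] forces x1=F; simplify:
  satisfied 1 clause(s); 0 remain; assigned so far: [1, 2, 3, 4]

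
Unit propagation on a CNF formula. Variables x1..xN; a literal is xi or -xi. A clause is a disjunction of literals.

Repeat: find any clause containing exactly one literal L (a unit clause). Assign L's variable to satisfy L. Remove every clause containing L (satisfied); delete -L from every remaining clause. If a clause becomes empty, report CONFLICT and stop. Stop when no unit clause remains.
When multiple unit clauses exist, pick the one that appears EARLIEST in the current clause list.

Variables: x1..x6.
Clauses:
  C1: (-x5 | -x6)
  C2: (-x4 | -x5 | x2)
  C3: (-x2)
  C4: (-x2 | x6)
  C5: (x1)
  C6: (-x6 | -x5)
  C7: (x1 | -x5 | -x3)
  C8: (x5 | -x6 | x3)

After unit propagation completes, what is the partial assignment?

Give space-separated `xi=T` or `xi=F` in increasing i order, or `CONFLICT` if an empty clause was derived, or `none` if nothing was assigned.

unit clause [-2] forces x2=F; simplify:
  drop 2 from [-4, -5, 2] -> [-4, -5]
  satisfied 2 clause(s); 6 remain; assigned so far: [2]
unit clause [1] forces x1=T; simplify:
  satisfied 2 clause(s); 4 remain; assigned so far: [1, 2]

Answer: x1=T x2=F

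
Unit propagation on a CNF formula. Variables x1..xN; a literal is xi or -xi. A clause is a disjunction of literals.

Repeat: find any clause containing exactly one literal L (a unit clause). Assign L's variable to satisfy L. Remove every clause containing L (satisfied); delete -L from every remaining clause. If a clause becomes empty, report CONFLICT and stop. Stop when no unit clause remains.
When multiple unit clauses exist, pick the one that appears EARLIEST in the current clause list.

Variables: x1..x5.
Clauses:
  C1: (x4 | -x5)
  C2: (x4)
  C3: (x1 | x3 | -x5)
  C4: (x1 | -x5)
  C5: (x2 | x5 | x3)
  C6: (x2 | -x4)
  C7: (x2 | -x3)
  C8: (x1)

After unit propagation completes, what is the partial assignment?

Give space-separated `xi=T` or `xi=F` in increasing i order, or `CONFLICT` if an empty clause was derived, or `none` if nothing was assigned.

Answer: x1=T x2=T x4=T

Derivation:
unit clause [4] forces x4=T; simplify:
  drop -4 from [2, -4] -> [2]
  satisfied 2 clause(s); 6 remain; assigned so far: [4]
unit clause [2] forces x2=T; simplify:
  satisfied 3 clause(s); 3 remain; assigned so far: [2, 4]
unit clause [1] forces x1=T; simplify:
  satisfied 3 clause(s); 0 remain; assigned so far: [1, 2, 4]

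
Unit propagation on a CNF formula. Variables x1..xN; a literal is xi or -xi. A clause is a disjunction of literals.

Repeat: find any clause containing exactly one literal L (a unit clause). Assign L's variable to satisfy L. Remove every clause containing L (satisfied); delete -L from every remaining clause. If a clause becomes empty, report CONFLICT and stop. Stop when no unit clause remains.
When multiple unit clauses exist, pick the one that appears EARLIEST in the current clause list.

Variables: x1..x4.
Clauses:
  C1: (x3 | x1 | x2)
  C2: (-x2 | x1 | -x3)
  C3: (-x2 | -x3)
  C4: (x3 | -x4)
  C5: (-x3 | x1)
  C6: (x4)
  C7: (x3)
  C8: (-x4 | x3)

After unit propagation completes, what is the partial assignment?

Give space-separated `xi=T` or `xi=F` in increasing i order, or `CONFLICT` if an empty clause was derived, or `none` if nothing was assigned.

Answer: x1=T x2=F x3=T x4=T

Derivation:
unit clause [4] forces x4=T; simplify:
  drop -4 from [3, -4] -> [3]
  drop -4 from [-4, 3] -> [3]
  satisfied 1 clause(s); 7 remain; assigned so far: [4]
unit clause [3] forces x3=T; simplify:
  drop -3 from [-2, 1, -3] -> [-2, 1]
  drop -3 from [-2, -3] -> [-2]
  drop -3 from [-3, 1] -> [1]
  satisfied 4 clause(s); 3 remain; assigned so far: [3, 4]
unit clause [-2] forces x2=F; simplify:
  satisfied 2 clause(s); 1 remain; assigned so far: [2, 3, 4]
unit clause [1] forces x1=T; simplify:
  satisfied 1 clause(s); 0 remain; assigned so far: [1, 2, 3, 4]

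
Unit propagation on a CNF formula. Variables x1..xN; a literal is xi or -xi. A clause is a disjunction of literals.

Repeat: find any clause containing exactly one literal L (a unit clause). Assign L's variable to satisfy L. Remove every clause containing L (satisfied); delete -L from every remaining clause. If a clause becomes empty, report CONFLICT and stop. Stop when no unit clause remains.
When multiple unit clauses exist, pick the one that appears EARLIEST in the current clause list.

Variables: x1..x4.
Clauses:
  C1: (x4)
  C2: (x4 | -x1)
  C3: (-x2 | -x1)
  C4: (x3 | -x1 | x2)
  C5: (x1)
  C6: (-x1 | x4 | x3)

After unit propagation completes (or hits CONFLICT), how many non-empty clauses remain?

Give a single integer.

Answer: 0

Derivation:
unit clause [4] forces x4=T; simplify:
  satisfied 3 clause(s); 3 remain; assigned so far: [4]
unit clause [1] forces x1=T; simplify:
  drop -1 from [-2, -1] -> [-2]
  drop -1 from [3, -1, 2] -> [3, 2]
  satisfied 1 clause(s); 2 remain; assigned so far: [1, 4]
unit clause [-2] forces x2=F; simplify:
  drop 2 from [3, 2] -> [3]
  satisfied 1 clause(s); 1 remain; assigned so far: [1, 2, 4]
unit clause [3] forces x3=T; simplify:
  satisfied 1 clause(s); 0 remain; assigned so far: [1, 2, 3, 4]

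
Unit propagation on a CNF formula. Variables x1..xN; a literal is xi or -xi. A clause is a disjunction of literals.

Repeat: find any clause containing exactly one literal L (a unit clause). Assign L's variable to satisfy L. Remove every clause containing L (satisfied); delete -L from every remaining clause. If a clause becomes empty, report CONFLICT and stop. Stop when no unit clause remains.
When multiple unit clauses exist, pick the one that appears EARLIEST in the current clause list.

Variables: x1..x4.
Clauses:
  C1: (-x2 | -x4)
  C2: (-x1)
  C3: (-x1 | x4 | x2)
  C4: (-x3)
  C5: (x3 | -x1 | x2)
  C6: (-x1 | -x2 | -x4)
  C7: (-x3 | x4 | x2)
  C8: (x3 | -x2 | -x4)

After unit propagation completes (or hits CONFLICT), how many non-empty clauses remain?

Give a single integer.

Answer: 2

Derivation:
unit clause [-1] forces x1=F; simplify:
  satisfied 4 clause(s); 4 remain; assigned so far: [1]
unit clause [-3] forces x3=F; simplify:
  drop 3 from [3, -2, -4] -> [-2, -4]
  satisfied 2 clause(s); 2 remain; assigned so far: [1, 3]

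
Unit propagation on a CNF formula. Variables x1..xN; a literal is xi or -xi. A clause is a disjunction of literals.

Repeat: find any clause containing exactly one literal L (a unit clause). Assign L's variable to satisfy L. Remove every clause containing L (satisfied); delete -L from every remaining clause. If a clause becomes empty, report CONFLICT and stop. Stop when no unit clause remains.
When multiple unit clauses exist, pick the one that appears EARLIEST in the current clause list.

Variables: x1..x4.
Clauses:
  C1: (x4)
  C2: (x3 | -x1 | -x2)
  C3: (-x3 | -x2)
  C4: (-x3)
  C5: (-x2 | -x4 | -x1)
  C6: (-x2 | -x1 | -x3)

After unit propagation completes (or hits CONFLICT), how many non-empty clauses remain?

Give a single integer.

unit clause [4] forces x4=T; simplify:
  drop -4 from [-2, -4, -1] -> [-2, -1]
  satisfied 1 clause(s); 5 remain; assigned so far: [4]
unit clause [-3] forces x3=F; simplify:
  drop 3 from [3, -1, -2] -> [-1, -2]
  satisfied 3 clause(s); 2 remain; assigned so far: [3, 4]

Answer: 2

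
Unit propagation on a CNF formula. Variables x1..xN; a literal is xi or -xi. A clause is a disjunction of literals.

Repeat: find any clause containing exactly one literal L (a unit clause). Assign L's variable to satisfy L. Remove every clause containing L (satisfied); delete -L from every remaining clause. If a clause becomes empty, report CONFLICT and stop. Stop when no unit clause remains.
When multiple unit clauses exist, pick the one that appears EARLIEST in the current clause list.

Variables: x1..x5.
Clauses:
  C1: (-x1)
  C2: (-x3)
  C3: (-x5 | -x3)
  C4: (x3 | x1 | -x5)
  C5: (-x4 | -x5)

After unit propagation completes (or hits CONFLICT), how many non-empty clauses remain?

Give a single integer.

unit clause [-1] forces x1=F; simplify:
  drop 1 from [3, 1, -5] -> [3, -5]
  satisfied 1 clause(s); 4 remain; assigned so far: [1]
unit clause [-3] forces x3=F; simplify:
  drop 3 from [3, -5] -> [-5]
  satisfied 2 clause(s); 2 remain; assigned so far: [1, 3]
unit clause [-5] forces x5=F; simplify:
  satisfied 2 clause(s); 0 remain; assigned so far: [1, 3, 5]

Answer: 0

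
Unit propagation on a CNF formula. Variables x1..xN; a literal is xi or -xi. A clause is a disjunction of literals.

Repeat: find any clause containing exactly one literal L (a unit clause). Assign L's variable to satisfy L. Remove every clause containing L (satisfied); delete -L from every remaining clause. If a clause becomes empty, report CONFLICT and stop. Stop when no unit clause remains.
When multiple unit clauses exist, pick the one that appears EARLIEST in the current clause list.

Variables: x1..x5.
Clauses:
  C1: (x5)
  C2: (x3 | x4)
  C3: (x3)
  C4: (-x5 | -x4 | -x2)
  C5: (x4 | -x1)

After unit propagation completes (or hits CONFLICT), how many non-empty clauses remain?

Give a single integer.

unit clause [5] forces x5=T; simplify:
  drop -5 from [-5, -4, -2] -> [-4, -2]
  satisfied 1 clause(s); 4 remain; assigned so far: [5]
unit clause [3] forces x3=T; simplify:
  satisfied 2 clause(s); 2 remain; assigned so far: [3, 5]

Answer: 2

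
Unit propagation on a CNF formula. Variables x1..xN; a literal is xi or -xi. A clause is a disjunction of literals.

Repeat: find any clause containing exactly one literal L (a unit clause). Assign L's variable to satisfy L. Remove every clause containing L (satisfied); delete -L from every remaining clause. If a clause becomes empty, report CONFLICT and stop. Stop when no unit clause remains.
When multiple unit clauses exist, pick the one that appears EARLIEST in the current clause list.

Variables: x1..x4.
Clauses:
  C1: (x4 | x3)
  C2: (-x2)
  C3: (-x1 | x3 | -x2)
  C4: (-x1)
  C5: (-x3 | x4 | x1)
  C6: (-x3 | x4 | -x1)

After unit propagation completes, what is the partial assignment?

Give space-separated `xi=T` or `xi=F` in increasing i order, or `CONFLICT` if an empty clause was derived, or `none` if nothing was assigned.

Answer: x1=F x2=F

Derivation:
unit clause [-2] forces x2=F; simplify:
  satisfied 2 clause(s); 4 remain; assigned so far: [2]
unit clause [-1] forces x1=F; simplify:
  drop 1 from [-3, 4, 1] -> [-3, 4]
  satisfied 2 clause(s); 2 remain; assigned so far: [1, 2]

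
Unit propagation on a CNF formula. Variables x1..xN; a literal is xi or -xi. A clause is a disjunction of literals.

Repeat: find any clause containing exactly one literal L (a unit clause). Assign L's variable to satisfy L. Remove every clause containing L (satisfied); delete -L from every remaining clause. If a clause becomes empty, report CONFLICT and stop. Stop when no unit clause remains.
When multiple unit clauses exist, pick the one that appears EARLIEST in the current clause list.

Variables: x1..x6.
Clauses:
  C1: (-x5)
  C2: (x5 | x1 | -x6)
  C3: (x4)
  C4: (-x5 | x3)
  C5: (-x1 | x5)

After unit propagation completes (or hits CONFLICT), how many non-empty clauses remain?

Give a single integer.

unit clause [-5] forces x5=F; simplify:
  drop 5 from [5, 1, -6] -> [1, -6]
  drop 5 from [-1, 5] -> [-1]
  satisfied 2 clause(s); 3 remain; assigned so far: [5]
unit clause [4] forces x4=T; simplify:
  satisfied 1 clause(s); 2 remain; assigned so far: [4, 5]
unit clause [-1] forces x1=F; simplify:
  drop 1 from [1, -6] -> [-6]
  satisfied 1 clause(s); 1 remain; assigned so far: [1, 4, 5]
unit clause [-6] forces x6=F; simplify:
  satisfied 1 clause(s); 0 remain; assigned so far: [1, 4, 5, 6]

Answer: 0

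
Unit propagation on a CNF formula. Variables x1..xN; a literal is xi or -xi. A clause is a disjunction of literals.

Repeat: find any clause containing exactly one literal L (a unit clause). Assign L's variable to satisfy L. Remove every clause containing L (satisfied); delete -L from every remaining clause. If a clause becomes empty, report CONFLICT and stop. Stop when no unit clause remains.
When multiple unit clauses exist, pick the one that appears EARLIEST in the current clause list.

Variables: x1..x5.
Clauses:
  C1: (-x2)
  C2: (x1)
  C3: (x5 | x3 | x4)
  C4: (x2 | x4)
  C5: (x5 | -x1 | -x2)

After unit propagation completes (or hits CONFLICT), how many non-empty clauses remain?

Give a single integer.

unit clause [-2] forces x2=F; simplify:
  drop 2 from [2, 4] -> [4]
  satisfied 2 clause(s); 3 remain; assigned so far: [2]
unit clause [1] forces x1=T; simplify:
  satisfied 1 clause(s); 2 remain; assigned so far: [1, 2]
unit clause [4] forces x4=T; simplify:
  satisfied 2 clause(s); 0 remain; assigned so far: [1, 2, 4]

Answer: 0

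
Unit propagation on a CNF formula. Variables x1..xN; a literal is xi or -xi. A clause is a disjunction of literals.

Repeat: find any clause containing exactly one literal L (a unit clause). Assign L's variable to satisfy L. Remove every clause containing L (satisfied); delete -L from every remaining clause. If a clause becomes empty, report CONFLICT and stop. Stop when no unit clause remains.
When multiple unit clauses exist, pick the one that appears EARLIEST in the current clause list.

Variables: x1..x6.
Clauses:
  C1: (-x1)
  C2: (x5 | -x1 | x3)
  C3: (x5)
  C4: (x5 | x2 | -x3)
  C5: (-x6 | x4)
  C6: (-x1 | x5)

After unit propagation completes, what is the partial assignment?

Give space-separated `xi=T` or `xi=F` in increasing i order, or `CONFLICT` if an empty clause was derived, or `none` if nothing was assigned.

Answer: x1=F x5=T

Derivation:
unit clause [-1] forces x1=F; simplify:
  satisfied 3 clause(s); 3 remain; assigned so far: [1]
unit clause [5] forces x5=T; simplify:
  satisfied 2 clause(s); 1 remain; assigned so far: [1, 5]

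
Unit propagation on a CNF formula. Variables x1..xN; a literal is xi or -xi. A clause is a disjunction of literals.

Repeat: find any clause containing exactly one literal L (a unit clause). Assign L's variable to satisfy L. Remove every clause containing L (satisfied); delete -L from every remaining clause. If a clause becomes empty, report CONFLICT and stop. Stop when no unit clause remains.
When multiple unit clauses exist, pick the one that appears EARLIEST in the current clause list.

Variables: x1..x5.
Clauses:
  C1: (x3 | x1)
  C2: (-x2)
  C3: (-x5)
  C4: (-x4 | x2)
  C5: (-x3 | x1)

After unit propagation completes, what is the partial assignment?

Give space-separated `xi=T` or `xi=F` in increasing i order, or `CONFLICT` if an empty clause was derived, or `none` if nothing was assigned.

unit clause [-2] forces x2=F; simplify:
  drop 2 from [-4, 2] -> [-4]
  satisfied 1 clause(s); 4 remain; assigned so far: [2]
unit clause [-5] forces x5=F; simplify:
  satisfied 1 clause(s); 3 remain; assigned so far: [2, 5]
unit clause [-4] forces x4=F; simplify:
  satisfied 1 clause(s); 2 remain; assigned so far: [2, 4, 5]

Answer: x2=F x4=F x5=F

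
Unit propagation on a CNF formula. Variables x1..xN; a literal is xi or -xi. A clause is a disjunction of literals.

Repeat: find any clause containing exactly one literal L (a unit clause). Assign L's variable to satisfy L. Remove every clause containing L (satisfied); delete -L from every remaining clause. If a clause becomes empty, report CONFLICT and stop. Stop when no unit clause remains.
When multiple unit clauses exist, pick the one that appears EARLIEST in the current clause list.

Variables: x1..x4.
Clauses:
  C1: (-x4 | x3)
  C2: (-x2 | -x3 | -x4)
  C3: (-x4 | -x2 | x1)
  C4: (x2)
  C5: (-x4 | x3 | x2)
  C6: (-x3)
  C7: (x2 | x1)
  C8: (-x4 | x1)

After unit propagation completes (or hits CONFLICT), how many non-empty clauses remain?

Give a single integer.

Answer: 0

Derivation:
unit clause [2] forces x2=T; simplify:
  drop -2 from [-2, -3, -4] -> [-3, -4]
  drop -2 from [-4, -2, 1] -> [-4, 1]
  satisfied 3 clause(s); 5 remain; assigned so far: [2]
unit clause [-3] forces x3=F; simplify:
  drop 3 from [-4, 3] -> [-4]
  satisfied 2 clause(s); 3 remain; assigned so far: [2, 3]
unit clause [-4] forces x4=F; simplify:
  satisfied 3 clause(s); 0 remain; assigned so far: [2, 3, 4]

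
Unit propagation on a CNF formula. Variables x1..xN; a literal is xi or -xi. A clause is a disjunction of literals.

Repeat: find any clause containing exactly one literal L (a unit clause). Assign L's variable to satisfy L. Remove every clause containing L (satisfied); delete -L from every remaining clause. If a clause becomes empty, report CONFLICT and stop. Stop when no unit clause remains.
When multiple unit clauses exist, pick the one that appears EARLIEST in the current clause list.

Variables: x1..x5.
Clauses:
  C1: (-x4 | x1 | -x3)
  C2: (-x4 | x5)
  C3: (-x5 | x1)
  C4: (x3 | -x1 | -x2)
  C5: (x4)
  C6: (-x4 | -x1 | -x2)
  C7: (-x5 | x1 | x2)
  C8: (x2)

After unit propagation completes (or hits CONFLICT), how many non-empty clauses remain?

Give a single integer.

Answer: 0

Derivation:
unit clause [4] forces x4=T; simplify:
  drop -4 from [-4, 1, -3] -> [1, -3]
  drop -4 from [-4, 5] -> [5]
  drop -4 from [-4, -1, -2] -> [-1, -2]
  satisfied 1 clause(s); 7 remain; assigned so far: [4]
unit clause [5] forces x5=T; simplify:
  drop -5 from [-5, 1] -> [1]
  drop -5 from [-5, 1, 2] -> [1, 2]
  satisfied 1 clause(s); 6 remain; assigned so far: [4, 5]
unit clause [1] forces x1=T; simplify:
  drop -1 from [3, -1, -2] -> [3, -2]
  drop -1 from [-1, -2] -> [-2]
  satisfied 3 clause(s); 3 remain; assigned so far: [1, 4, 5]
unit clause [-2] forces x2=F; simplify:
  drop 2 from [2] -> [] (empty!)
  satisfied 2 clause(s); 1 remain; assigned so far: [1, 2, 4, 5]
CONFLICT (empty clause)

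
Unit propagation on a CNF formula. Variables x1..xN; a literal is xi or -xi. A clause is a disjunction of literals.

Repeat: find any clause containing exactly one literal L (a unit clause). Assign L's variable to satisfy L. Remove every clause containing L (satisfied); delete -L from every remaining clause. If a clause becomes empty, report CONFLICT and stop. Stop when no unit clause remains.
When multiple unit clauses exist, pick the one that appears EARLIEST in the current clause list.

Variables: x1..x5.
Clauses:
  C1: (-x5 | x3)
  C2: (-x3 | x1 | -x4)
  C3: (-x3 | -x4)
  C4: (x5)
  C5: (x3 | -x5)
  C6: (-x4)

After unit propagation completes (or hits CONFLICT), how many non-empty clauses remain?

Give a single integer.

Answer: 0

Derivation:
unit clause [5] forces x5=T; simplify:
  drop -5 from [-5, 3] -> [3]
  drop -5 from [3, -5] -> [3]
  satisfied 1 clause(s); 5 remain; assigned so far: [5]
unit clause [3] forces x3=T; simplify:
  drop -3 from [-3, 1, -4] -> [1, -4]
  drop -3 from [-3, -4] -> [-4]
  satisfied 2 clause(s); 3 remain; assigned so far: [3, 5]
unit clause [-4] forces x4=F; simplify:
  satisfied 3 clause(s); 0 remain; assigned so far: [3, 4, 5]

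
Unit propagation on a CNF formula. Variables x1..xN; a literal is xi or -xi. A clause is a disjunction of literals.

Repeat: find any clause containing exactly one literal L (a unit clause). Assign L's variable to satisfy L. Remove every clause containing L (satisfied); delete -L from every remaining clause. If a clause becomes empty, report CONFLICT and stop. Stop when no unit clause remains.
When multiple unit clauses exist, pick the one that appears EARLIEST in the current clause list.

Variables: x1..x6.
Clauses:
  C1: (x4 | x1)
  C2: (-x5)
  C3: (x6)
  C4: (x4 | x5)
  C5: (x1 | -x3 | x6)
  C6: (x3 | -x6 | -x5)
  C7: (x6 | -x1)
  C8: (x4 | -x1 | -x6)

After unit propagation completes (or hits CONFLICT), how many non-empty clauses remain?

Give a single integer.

unit clause [-5] forces x5=F; simplify:
  drop 5 from [4, 5] -> [4]
  satisfied 2 clause(s); 6 remain; assigned so far: [5]
unit clause [6] forces x6=T; simplify:
  drop -6 from [4, -1, -6] -> [4, -1]
  satisfied 3 clause(s); 3 remain; assigned so far: [5, 6]
unit clause [4] forces x4=T; simplify:
  satisfied 3 clause(s); 0 remain; assigned so far: [4, 5, 6]

Answer: 0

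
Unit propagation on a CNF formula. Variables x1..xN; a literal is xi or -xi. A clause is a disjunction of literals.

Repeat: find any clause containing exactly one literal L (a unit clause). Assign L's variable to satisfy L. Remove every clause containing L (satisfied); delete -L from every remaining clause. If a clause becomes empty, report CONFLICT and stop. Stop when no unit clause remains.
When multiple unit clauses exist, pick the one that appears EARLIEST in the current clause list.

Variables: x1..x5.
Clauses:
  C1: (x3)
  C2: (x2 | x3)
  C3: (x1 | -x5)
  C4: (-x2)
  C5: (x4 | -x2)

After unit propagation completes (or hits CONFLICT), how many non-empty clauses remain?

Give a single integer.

unit clause [3] forces x3=T; simplify:
  satisfied 2 clause(s); 3 remain; assigned so far: [3]
unit clause [-2] forces x2=F; simplify:
  satisfied 2 clause(s); 1 remain; assigned so far: [2, 3]

Answer: 1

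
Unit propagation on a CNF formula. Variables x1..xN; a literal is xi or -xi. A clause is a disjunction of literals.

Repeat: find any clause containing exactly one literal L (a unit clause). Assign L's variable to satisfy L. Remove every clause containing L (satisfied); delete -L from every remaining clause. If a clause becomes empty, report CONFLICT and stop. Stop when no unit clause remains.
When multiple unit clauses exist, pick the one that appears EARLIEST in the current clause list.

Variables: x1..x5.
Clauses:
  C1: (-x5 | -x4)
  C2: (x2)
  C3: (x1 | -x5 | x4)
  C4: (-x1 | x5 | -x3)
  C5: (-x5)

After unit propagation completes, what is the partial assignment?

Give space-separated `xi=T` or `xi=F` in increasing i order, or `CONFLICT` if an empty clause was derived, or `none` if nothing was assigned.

unit clause [2] forces x2=T; simplify:
  satisfied 1 clause(s); 4 remain; assigned so far: [2]
unit clause [-5] forces x5=F; simplify:
  drop 5 from [-1, 5, -3] -> [-1, -3]
  satisfied 3 clause(s); 1 remain; assigned so far: [2, 5]

Answer: x2=T x5=F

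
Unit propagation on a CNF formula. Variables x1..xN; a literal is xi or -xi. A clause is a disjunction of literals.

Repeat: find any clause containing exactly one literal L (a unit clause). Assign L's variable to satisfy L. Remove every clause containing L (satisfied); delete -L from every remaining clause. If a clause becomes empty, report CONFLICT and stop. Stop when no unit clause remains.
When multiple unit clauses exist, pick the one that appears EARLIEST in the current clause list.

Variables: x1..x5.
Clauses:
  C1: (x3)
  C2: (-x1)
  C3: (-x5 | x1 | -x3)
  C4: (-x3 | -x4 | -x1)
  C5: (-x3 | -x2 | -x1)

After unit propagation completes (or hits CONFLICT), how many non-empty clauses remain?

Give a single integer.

unit clause [3] forces x3=T; simplify:
  drop -3 from [-5, 1, -3] -> [-5, 1]
  drop -3 from [-3, -4, -1] -> [-4, -1]
  drop -3 from [-3, -2, -1] -> [-2, -1]
  satisfied 1 clause(s); 4 remain; assigned so far: [3]
unit clause [-1] forces x1=F; simplify:
  drop 1 from [-5, 1] -> [-5]
  satisfied 3 clause(s); 1 remain; assigned so far: [1, 3]
unit clause [-5] forces x5=F; simplify:
  satisfied 1 clause(s); 0 remain; assigned so far: [1, 3, 5]

Answer: 0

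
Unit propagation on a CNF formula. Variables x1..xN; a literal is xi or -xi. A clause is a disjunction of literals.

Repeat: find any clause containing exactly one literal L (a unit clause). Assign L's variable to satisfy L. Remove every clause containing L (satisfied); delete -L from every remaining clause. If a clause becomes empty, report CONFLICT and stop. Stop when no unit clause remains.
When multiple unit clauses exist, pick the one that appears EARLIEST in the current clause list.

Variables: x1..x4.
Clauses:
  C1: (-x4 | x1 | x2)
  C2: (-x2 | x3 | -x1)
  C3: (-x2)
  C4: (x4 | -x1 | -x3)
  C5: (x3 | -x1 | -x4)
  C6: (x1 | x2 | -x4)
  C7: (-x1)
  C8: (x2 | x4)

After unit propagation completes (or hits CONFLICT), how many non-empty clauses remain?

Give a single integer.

unit clause [-2] forces x2=F; simplify:
  drop 2 from [-4, 1, 2] -> [-4, 1]
  drop 2 from [1, 2, -4] -> [1, -4]
  drop 2 from [2, 4] -> [4]
  satisfied 2 clause(s); 6 remain; assigned so far: [2]
unit clause [-1] forces x1=F; simplify:
  drop 1 from [-4, 1] -> [-4]
  drop 1 from [1, -4] -> [-4]
  satisfied 3 clause(s); 3 remain; assigned so far: [1, 2]
unit clause [-4] forces x4=F; simplify:
  drop 4 from [4] -> [] (empty!)
  satisfied 2 clause(s); 1 remain; assigned so far: [1, 2, 4]
CONFLICT (empty clause)

Answer: 0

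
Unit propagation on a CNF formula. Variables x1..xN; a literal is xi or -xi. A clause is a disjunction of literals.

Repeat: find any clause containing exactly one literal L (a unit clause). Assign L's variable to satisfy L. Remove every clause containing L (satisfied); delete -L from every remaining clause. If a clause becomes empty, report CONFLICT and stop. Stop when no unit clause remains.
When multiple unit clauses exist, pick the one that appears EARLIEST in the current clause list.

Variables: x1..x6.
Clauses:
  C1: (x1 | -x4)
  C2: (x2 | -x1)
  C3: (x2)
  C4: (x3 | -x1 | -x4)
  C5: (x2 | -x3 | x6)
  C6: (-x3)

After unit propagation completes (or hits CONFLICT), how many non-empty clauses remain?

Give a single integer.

Answer: 2

Derivation:
unit clause [2] forces x2=T; simplify:
  satisfied 3 clause(s); 3 remain; assigned so far: [2]
unit clause [-3] forces x3=F; simplify:
  drop 3 from [3, -1, -4] -> [-1, -4]
  satisfied 1 clause(s); 2 remain; assigned so far: [2, 3]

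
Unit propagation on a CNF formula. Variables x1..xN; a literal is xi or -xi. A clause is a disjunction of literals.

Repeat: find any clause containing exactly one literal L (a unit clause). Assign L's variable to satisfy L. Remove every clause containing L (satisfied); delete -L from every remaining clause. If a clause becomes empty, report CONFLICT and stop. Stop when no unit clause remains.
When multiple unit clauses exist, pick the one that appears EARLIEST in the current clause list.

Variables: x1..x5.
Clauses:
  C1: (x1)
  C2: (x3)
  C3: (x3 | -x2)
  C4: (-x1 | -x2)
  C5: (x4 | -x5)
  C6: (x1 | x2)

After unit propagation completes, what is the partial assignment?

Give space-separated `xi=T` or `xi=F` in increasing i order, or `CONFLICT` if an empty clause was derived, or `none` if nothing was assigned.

Answer: x1=T x2=F x3=T

Derivation:
unit clause [1] forces x1=T; simplify:
  drop -1 from [-1, -2] -> [-2]
  satisfied 2 clause(s); 4 remain; assigned so far: [1]
unit clause [3] forces x3=T; simplify:
  satisfied 2 clause(s); 2 remain; assigned so far: [1, 3]
unit clause [-2] forces x2=F; simplify:
  satisfied 1 clause(s); 1 remain; assigned so far: [1, 2, 3]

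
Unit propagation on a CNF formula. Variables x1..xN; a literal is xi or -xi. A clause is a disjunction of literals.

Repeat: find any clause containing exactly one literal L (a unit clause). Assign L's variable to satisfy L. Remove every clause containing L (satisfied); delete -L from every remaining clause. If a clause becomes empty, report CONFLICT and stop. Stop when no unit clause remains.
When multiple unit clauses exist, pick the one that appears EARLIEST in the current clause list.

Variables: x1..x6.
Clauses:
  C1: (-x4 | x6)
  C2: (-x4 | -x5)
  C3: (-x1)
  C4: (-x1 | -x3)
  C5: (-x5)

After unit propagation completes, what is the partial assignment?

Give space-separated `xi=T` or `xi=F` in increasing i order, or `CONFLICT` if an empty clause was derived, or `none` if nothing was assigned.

Answer: x1=F x5=F

Derivation:
unit clause [-1] forces x1=F; simplify:
  satisfied 2 clause(s); 3 remain; assigned so far: [1]
unit clause [-5] forces x5=F; simplify:
  satisfied 2 clause(s); 1 remain; assigned so far: [1, 5]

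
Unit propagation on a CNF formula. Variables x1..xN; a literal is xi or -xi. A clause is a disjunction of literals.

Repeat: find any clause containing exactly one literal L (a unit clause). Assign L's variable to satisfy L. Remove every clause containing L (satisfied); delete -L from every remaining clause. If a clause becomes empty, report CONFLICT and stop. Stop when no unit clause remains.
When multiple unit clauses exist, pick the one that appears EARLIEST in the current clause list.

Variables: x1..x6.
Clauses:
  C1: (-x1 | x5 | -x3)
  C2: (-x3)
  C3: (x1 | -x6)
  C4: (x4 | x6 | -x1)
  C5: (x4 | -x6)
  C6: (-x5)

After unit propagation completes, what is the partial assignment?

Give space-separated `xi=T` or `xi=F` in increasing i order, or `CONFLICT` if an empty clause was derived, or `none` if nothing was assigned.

unit clause [-3] forces x3=F; simplify:
  satisfied 2 clause(s); 4 remain; assigned so far: [3]
unit clause [-5] forces x5=F; simplify:
  satisfied 1 clause(s); 3 remain; assigned so far: [3, 5]

Answer: x3=F x5=F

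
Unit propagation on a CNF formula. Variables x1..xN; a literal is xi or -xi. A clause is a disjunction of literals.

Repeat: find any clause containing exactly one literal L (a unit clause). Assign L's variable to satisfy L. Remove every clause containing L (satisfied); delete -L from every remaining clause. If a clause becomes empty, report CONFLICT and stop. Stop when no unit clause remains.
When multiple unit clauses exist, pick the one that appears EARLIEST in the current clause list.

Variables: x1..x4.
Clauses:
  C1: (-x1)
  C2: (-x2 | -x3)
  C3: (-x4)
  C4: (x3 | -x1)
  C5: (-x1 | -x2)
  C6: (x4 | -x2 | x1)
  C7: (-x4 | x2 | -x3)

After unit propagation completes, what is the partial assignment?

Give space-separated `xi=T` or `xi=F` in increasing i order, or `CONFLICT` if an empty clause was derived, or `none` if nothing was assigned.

Answer: x1=F x2=F x4=F

Derivation:
unit clause [-1] forces x1=F; simplify:
  drop 1 from [4, -2, 1] -> [4, -2]
  satisfied 3 clause(s); 4 remain; assigned so far: [1]
unit clause [-4] forces x4=F; simplify:
  drop 4 from [4, -2] -> [-2]
  satisfied 2 clause(s); 2 remain; assigned so far: [1, 4]
unit clause [-2] forces x2=F; simplify:
  satisfied 2 clause(s); 0 remain; assigned so far: [1, 2, 4]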